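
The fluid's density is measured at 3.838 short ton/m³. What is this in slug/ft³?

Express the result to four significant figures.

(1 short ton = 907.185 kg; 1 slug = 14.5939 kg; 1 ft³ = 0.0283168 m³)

6.756 slug/ft³

3.838 short ton/m³ × 907.185 kg/short ton = 3481.78 kg/m³
3481.78 kg/m³ ÷ 14.5939 kg/slug × 0.0283168 m³/ft³ = 6.75576 slug/ft³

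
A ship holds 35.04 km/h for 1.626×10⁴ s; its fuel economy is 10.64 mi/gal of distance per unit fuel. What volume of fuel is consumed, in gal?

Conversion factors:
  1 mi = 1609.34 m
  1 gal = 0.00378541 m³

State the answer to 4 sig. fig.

35.04 km/h → 9.73333 m/s
d = v × t = 9.73333 × 16260 = 158264 m
10.64 mi/gal → 4.52352×10⁶ m/m³
V = d / (distance per unit fuel) = 158264 / 4.52352×10⁶ = 0.0349869 m³
In gal: 0.0349869 / 0.00378541 = 9.24257 gal

9.243 gal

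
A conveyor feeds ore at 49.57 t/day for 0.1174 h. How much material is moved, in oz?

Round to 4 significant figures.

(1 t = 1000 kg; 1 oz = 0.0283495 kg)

49.57 t/day → 0.573727 kg/s
0.1174 h → 422.64 s
m = ṁ × t = 0.573727 × 422.64 = 242.48 kg
In oz: 242.48 / 0.0283495 = 8553.24 oz

8553 oz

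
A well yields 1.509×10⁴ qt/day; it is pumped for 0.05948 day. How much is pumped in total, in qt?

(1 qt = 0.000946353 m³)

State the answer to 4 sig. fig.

1.509×10⁴ qt/day → 1.65283×10⁻⁴ m³/s
0.05948 day → 5139.07 s
V = Q × t = 1.65283×10⁻⁴ × 5139.07 = 0.849401 m³
In qt: 0.849401 / 0.000946353 = 897.552 qt

897.6 qt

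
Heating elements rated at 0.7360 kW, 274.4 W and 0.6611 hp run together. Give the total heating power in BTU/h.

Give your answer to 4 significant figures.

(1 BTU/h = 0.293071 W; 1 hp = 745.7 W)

5130 BTU/h

0.7360 kW × 1000 = 736 W
274.4 W (already W)
0.6611 hp × 745.7 = 492.982 W
Total: 736 + 274.4 + 492.982 = 1503.38 W
In BTU/h: 1503.38 / 0.293071 = 5129.75 BTU/h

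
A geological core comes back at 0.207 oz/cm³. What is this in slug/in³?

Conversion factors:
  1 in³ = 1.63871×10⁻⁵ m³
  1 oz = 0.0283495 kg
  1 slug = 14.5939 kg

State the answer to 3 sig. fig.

0.207 oz/cm³ × 0.0283495 kg/oz ÷ 10⁻⁶ m³/cm³ = 5868.35 kg/m³
5868.35 kg/m³ ÷ 14.5939 kg/slug × 1.63871×10⁻⁵ m³/in³ = 0.00658941 slug/in³

0.00659 slug/in³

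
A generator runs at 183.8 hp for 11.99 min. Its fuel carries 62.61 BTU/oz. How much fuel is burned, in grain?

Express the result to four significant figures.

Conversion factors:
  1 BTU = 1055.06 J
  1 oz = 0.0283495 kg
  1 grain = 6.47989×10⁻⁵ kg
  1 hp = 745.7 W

183.8 hp → 137060 W
11.99 min → 719.4 s
E = P × t = 137060 × 719.4 = 9.8601×10⁷ J
62.61 BTU/oz → 2.3301×10⁶ J/kg
m = E / e_s = 9.8601×10⁷ / 2.3301×10⁶ = 42.3162 kg
In grain: 42.3162 / 6.47989×10⁻⁵ = 653039 grain

6.530×10⁵ grain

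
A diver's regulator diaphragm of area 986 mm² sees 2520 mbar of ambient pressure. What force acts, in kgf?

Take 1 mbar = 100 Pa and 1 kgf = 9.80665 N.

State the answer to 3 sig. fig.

25.3 kgf

2520 mbar × 100 → 252000 Pa
986 mm² × 10⁻⁶ → 9.86×10⁻⁴ m²
F = P × A = 252000 Pa × 9.86×10⁻⁴ m² = 248.472 N
248.472 N ÷ (9.80665 N/kgf) = 25.3371 kgf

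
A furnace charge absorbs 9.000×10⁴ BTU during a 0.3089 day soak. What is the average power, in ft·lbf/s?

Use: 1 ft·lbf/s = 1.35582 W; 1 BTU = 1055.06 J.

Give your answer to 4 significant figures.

9.000×10⁴ BTU × 1055.06 → 9.49554×10⁷ J
0.3089 day × 86400 → 26689 s
P = E / t = 9.49554×10⁷ J / 26689 s = 3557.85 W
3557.85 W ÷ (1.35582 W/ft·lbf/s) = 2624.13 ft·lbf/s

2624 ft·lbf/s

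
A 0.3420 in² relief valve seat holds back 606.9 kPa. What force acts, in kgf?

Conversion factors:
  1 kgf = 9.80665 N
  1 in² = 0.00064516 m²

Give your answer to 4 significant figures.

606.9 kPa × 1000 → 606900 Pa
0.3420 in² × 0.00064516 → 2.20645×10⁻⁴ m²
F = P × A = 606900 Pa × 2.20645×10⁻⁴ m² = 133.909 N
133.909 N ÷ (9.80665 N/kgf) = 13.6549 kgf

13.65 kgf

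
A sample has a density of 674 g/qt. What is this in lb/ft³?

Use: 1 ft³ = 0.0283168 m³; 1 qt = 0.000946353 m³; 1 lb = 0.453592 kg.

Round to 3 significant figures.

44.5 lb/ft³

674 g/qt × 0.001 kg/g ÷ 0.000946353 m³/qt = 712.208 kg/m³
712.208 kg/m³ ÷ 0.453592 kg/lb × 0.0283168 m³/ft³ = 44.4617 lb/ft³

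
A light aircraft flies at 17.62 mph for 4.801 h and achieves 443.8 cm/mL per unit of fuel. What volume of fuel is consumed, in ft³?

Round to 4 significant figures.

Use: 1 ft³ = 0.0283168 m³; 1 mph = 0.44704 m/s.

1.083 ft³

17.62 mph → 7.87684 m/s
4.801 h → 17283.6 s
d = v × t = 7.87684 × 17283.6 = 136140 m
443.8 cm/mL → 4.438×10⁶ m/m³
V = d / (distance per unit fuel) = 136140 / 4.438×10⁶ = 0.030676 m³
In ft³: 0.030676 / 0.0283168 = 1.08331 ft³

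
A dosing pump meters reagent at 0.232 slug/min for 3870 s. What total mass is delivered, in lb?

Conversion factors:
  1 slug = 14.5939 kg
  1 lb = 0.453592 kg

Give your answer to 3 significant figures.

0.232 slug/min → 0.0564297 kg/s
m = ṁ × t = 0.0564297 × 3870 = 218.383 kg
In lb: 218.383 / 0.453592 = 481.452 lb

481 lb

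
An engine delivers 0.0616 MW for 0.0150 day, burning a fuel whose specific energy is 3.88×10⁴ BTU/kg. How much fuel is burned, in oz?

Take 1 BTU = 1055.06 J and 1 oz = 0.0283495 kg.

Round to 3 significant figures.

0.0616 MW → 61600 W
0.0150 day → 1296 s
E = P × t = 61600 × 1296 = 7.98336×10⁷ J
3.88×10⁴ BTU/kg → 4.09363×10⁷ J/kg
m = E / e_s = 7.98336×10⁷ / 4.09363×10⁷ = 1.95019 kg
In oz: 1.95019 / 0.0283495 = 68.791 oz

68.8 oz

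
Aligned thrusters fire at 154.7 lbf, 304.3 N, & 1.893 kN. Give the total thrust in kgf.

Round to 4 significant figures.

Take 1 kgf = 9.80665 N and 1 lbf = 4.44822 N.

154.7 lbf × 4.44822 = 688.14 N
304.3 N (already N)
1.893 kN × 1000 = 1893 N
Total: 688.14 + 304.3 + 1893 = 2885.44 N
In kgf: 2885.44 / 9.80665 = 294.233 kgf

294.2 kgf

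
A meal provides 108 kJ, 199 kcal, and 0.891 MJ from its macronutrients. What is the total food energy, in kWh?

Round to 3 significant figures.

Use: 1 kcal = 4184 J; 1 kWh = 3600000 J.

108 kJ × 1000 = 108000 J
199 kcal × 4184 = 832616 J
0.891 MJ × 1000000 = 891000 J
Combined: 108000 + 832616 + 891000 = 1.83162×10⁶ J
In kWh: 1.83162×10⁶ / 3600000 = 0.508783 kWh

0.509 kWh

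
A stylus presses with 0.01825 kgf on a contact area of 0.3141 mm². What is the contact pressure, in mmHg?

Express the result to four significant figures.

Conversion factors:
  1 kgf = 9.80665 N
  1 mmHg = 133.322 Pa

0.01825 kgf × 9.80665 → 0.178971 N
0.3141 mm² × 10⁻⁶ → 3.141×10⁻⁷ m²
P = F / A = 0.178971 N / 3.141×10⁻⁷ m² = 569790 Pa
569790 Pa ÷ (133.322 Pa/mmHg) = 4273.79 mmHg

4274 mmHg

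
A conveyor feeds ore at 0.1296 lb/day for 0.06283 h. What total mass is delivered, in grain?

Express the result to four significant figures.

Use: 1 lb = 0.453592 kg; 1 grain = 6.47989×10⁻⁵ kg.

2.375 grain

0.1296 lb/day → 6.80388×10⁻⁷ kg/s
0.06283 h → 226.188 s
m = ṁ × t = 6.80388×10⁻⁷ × 226.188 = 1.53896×10⁻⁴ kg
In grain: 1.53896×10⁻⁴ / 6.47989×10⁻⁵ = 2.37498 grain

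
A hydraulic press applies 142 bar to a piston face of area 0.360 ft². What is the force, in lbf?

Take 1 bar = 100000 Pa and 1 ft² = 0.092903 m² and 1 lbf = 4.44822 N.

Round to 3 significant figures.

142 bar × 100000 = 1.42×10⁷ Pa
0.360 ft² × 0.092903 = 0.0334451 m²
F = P × A = 1.42×10⁷ Pa × 0.0334451 m² = 474920 N
474920 N ÷ (4.44822 N/lbf) = 106766 lbf

1.07×10⁵ lbf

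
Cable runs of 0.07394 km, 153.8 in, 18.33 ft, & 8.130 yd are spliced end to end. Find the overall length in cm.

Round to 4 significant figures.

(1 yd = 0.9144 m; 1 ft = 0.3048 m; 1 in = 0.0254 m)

9087 cm

0.07394 km × 1000 → 73.94 m
153.8 in × 0.0254 → 3.90652 m
18.33 ft × 0.3048 → 5.58698 m
8.130 yd × 0.9144 → 7.43407 m
Sum: 73.94 + 3.90652 + 5.58698 + 7.43407 = 90.8676 m
In cm: 90.8676 / 0.01 = 9086.76 cm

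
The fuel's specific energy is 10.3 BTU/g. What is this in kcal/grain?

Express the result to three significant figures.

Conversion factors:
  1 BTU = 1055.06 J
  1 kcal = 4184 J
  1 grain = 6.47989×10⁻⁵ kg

0.168 kcal/grain

10.3 BTU/g × 1055.06 J/BTU ÷ 0.001 kg/g = 1.08671×10⁷ J/kg
1.08671×10⁷ J/kg ÷ 4184 J/kcal × 6.47989×10⁻⁵ kg/grain = 0.168302 kcal/grain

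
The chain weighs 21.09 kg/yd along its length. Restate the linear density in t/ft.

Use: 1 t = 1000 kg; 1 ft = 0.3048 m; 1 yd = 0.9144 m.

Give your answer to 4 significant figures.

21.09 kg/yd ÷ 0.9144 m/yd = 23.0643 kg/m
23.0643 kg/m ÷ 1000 kg/t × 0.3048 m/ft = 0.00703 t/ft

0.007030 t/ft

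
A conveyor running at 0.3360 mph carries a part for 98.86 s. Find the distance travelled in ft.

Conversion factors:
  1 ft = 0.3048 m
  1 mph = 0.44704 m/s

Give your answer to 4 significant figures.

48.72 ft

0.3360 mph × 0.44704 = 0.150205 m/s
d = v × t = 0.150205 m/s × 98.86 s = 14.8493 m
14.8493 m ÷ (0.3048 m/ft) = 48.7182 ft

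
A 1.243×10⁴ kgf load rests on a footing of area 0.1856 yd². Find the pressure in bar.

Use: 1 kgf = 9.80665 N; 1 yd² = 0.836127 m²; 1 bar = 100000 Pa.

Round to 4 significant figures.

7.855 bar

1.243×10⁴ kgf × 9.80665 = 121897 N
0.1856 yd² × 0.836127 = 0.155185 m²
P = F / A = 121897 N / 0.155185 m² = 785495 Pa
785495 Pa ÷ (100000 Pa/bar) = 7.85495 bar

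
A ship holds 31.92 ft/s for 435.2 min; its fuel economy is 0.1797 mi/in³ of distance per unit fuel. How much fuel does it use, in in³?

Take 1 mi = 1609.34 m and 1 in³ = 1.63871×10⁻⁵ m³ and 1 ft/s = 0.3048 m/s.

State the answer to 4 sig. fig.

31.92 ft/s → 9.72922 m/s
435.2 min → 26112 s
d = v × t = 9.72922 × 26112 = 254049 m
0.1797 mi/in³ → 1.76479×10⁷ m/m³
V = d / (distance per unit fuel) = 254049 / 1.76479×10⁷ = 0.0143954 m³
In in³: 0.0143954 / 1.63871×10⁻⁵ = 878.459 in³

878.5 in³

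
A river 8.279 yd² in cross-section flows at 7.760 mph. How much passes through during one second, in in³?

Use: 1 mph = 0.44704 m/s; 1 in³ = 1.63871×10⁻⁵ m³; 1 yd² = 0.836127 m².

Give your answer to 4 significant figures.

1.465×10⁶ in³

7.760 mph × 0.44704 → 3.46903 m/s
8.279 yd² × 0.836127 → 6.9223 m²
V = v × A × t = 3.46903 m/s × 6.9223 m² × 1 s = 24.0137 m³
24.0137 m³ ÷ (1.63871×10⁻⁵ m³/in³) = 1.4654×10⁶ in³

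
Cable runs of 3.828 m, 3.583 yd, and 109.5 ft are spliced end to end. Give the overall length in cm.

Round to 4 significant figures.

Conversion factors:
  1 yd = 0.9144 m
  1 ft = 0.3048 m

3.828 m (already m)
3.583 yd × 0.9144 → 3.2763 m
109.5 ft × 0.3048 → 33.3756 m
Total: 3.828 + 3.2763 + 33.3756 = 40.4799 m
In cm: 40.4799 / 0.01 = 4047.99 cm

4048 cm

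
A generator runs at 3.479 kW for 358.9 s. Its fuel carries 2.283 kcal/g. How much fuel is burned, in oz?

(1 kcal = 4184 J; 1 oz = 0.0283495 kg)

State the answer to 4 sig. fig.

3.479 kW → 3479 W
E = P × t = 3479 × 358.9 = 1.24861×10⁶ J
2.283 kcal/g → 9.55207×10⁶ J/kg
m = E / e_s = 1.24861×10⁶ / 9.55207×10⁶ = 0.130716 kg
In oz: 0.130716 / 0.0283495 = 4.61087 oz

4.611 oz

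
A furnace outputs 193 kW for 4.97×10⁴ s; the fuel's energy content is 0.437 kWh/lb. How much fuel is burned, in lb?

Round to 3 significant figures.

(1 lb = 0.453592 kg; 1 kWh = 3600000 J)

193 kW → 193000 W
E = P × t = 193000 × 49700 = 9.5921×10⁹ J
0.437 kWh/lb → 3.46832×10⁶ J/kg
m = E / e_s = 9.5921×10⁹ / 3.46832×10⁶ = 2765.63 kg
In lb: 2765.63 / 0.453592 = 6097.18 lb

6100 lb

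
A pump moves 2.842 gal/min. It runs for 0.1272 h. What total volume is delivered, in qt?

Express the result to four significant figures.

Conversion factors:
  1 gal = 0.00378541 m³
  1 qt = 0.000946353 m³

2.842 gal/min → 1.79302×10⁻⁴ m³/s
0.1272 h → 457.92 s
V = Q × t = 1.79302×10⁻⁴ × 457.92 = 0.082106 m³
In qt: 0.082106 / 0.000946353 = 86.7604 qt

86.76 qt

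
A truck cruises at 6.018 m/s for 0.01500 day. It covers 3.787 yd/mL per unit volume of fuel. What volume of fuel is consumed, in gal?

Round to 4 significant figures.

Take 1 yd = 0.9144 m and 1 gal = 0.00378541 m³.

0.01500 day → 1296 s
d = v × t = 6.018 × 1296 = 7799.33 m
3.787 yd/mL → 3.46283×10⁶ m/m³
V = d / (distance per unit fuel) = 7799.33 / 3.46283×10⁶ = 0.0022523 m³
In gal: 0.0022523 / 0.00378541 = 0.594995 gal

0.5950 gal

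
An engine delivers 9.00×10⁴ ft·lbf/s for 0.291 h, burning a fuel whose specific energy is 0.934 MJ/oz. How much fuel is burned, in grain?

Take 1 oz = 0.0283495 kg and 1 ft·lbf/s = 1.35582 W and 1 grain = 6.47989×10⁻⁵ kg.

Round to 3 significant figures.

9.00×10⁴ ft·lbf/s → 122024 W
0.291 h → 1047.6 s
E = P × t = 122024 × 1047.6 = 1.27832×10⁸ J
0.934 MJ/oz → 3.29459×10⁷ J/kg
m = E / e_s = 1.27832×10⁸ / 3.29459×10⁷ = 3.88006 kg
In grain: 3.88006 / 6.47989×10⁻⁵ = 59878.5 grain

5.99×10⁴ grain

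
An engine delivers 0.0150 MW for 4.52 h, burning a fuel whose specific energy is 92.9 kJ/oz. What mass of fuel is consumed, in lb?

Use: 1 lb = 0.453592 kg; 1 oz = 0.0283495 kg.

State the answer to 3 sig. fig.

164 lb

0.0150 MW → 15000 W
4.52 h → 16272 s
E = P × t = 15000 × 16272 = 2.4408×10⁸ J
92.9 kJ/oz → 3.27695×10⁶ J/kg
m = E / e_s = 2.4408×10⁸ / 3.27695×10⁶ = 74.4839 kg
In lb: 74.4839 / 0.453592 = 164.209 lb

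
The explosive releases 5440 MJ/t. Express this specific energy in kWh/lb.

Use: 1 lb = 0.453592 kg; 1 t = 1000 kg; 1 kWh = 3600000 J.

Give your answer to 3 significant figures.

0.685 kWh/lb

5440 MJ/t × 1000000 J/MJ ÷ 1000 kg/t = 5.44×10⁶ J/kg
5.44×10⁶ J/kg ÷ 3600000 J/kWh × 0.453592 kg/lb = 0.685428 kWh/lb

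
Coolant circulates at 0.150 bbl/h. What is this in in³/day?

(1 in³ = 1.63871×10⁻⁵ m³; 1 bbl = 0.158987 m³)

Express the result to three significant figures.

3.49×10⁴ in³/day

0.150 bbl/h × 0.158987 m³/bbl ÷ 3600 s/h = 6.62446×10⁻⁶ m³/s
6.62446×10⁻⁶ m³/s ÷ 1.63871×10⁻⁵ m³/in³ × 86400 s/day = 34927.1 in³/day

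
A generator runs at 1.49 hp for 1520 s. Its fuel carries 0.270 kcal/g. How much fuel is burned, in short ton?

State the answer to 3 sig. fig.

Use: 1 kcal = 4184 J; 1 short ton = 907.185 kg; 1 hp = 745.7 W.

1.49 hp → 1111.09 W
E = P × t = 1111.09 × 1520 = 1.68886×10⁶ J
0.270 kcal/g → 1.12968×10⁶ J/kg
m = E / e_s = 1.68886×10⁶ / 1.12968×10⁶ = 1.49499 kg
In short ton: 1.49499 / 907.185 = 0.00164794 short ton

0.00165 short ton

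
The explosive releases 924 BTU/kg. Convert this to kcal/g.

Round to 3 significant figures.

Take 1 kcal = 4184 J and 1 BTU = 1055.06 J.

924 BTU/kg × 1055.06 J/BTU = 974875 J/kg
974875 J/kg ÷ 4184 J/kcal × 0.001 kg/g = 0.233001 kcal/g

0.233 kcal/g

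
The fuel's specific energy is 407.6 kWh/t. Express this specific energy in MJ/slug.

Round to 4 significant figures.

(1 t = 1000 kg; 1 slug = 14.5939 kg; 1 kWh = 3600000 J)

407.6 kWh/t × 3600000 J/kWh ÷ 1000 kg/t = 1.46736×10⁶ J/kg
1.46736×10⁶ J/kg ÷ 1000000 J/MJ × 14.5939 kg/slug = 21.4145 MJ/slug

21.41 MJ/slug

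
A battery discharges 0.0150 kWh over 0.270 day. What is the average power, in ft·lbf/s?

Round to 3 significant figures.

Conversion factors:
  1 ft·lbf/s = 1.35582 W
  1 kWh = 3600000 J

1.71 ft·lbf/s

0.0150 kWh × 3600000 = 54000 J
0.270 day × 86400 = 23328 s
P = E / t = 54000 J / 23328 s = 2.31481 W
2.31481 W ÷ (1.35582 W/ft·lbf/s) = 1.70731 ft·lbf/s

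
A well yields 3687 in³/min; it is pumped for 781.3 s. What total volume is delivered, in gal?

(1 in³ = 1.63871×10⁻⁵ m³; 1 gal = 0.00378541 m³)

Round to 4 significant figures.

207.8 gal

3687 in³/min → 0.00100699 m³/s
V = Q × t = 0.00100699 × 781.3 = 0.786761 m³
In gal: 0.786761 / 0.00378541 = 207.84 gal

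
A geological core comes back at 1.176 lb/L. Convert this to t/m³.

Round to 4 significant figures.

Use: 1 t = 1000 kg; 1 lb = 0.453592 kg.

1.176 lb/L × 0.453592 kg/lb ÷ 0.001 m³/L = 533.424 kg/m³
533.424 kg/m³ ÷ 1000 kg/t = 0.533424 t/m³

0.5334 t/m³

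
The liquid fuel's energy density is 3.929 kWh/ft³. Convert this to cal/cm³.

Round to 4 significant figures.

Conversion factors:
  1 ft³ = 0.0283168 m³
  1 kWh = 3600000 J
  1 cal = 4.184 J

119.4 cal/cm³

3.929 kWh/ft³ × 3600000 J/kWh ÷ 0.0283168 m³/ft³ = 4.99506×10⁸ J/m³
4.99506×10⁸ J/m³ ÷ 4.184 J/cal × 10⁻⁶ m³/cm³ = 119.385 cal/cm³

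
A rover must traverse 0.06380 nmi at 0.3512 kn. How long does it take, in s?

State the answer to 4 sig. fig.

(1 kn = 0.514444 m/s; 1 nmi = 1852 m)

0.06380 nmi × 1852 = 118.158 m
0.3512 kn × 0.514444 = 0.180673 m/s
t = d / v = 118.158 m / 0.180673 m/s = 653.988 s

654.0 s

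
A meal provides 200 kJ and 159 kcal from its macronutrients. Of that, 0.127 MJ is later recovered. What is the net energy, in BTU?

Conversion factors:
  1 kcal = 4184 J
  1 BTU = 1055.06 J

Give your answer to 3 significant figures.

200 kJ × 1000 → 200000 J
159 kcal × 4184 → 665256 J
0.127 MJ × 1000000 → 127000 J
Sum: 200000 + 665256 − 127000 = 738256 J
In BTU: 738256 / 1055.06 = 699.729 BTU

700 BTU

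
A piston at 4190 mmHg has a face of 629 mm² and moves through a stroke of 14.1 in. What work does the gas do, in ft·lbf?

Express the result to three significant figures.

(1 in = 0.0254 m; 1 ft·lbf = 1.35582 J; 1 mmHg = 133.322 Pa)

4190 mmHg → 558619 Pa
629 mm² → 6.29×10⁻⁴ m²
F = P × A = 558619 × 6.29×10⁻⁴ = 351.371 N
14.1 in → 0.35814 m
W = F × d = 351.371 × 0.35814 = 125.84 J
In ft·lbf: 125.84 / 1.35582 = 92.8147 ft·lbf

92.8 ft·lbf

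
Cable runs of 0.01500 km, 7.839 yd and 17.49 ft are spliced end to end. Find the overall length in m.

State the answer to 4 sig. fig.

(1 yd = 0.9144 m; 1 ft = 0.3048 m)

0.01500 km × 1000 = 15 m
7.839 yd × 0.9144 = 7.16798 m
17.49 ft × 0.3048 = 5.33095 m
Total: 15 + 7.16798 + 5.33095 = 27.4989 m

27.50 m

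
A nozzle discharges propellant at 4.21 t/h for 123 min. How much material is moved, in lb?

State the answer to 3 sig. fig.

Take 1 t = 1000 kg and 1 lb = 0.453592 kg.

4.21 t/h → 1.16944 kg/s
123 min → 7380 s
m = ṁ × t = 1.16944 × 7380 = 8630.47 kg
In lb: 8630.47 / 0.453592 = 19026.9 lb

1.90×10⁴ lb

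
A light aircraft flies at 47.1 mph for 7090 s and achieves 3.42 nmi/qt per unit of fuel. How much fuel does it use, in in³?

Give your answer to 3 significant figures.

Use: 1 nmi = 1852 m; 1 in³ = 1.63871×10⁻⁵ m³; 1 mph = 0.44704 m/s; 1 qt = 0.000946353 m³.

47.1 mph → 21.0556 m/s
d = v × t = 21.0556 × 7090 = 149284 m
3.42 nmi/qt → 6.69289×10⁶ m/m³
V = d / (distance per unit fuel) = 149284 / 6.69289×10⁶ = 0.0223049 m³
In in³: 0.0223049 / 1.63871×10⁻⁵ = 1361.13 in³

1360 in³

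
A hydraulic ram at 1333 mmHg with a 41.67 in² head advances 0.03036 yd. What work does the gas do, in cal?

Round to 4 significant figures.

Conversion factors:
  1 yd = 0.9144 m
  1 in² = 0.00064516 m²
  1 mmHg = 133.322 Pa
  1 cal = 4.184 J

31.70 cal

1333 mmHg → 177718 Pa
41.67 in² → 0.0268838 m²
F = P × A = 177718 × 0.0268838 = 4777.74 N
0.03036 yd → 0.0277612 m
W = F × d = 4777.74 × 0.0277612 = 132.636 J
In cal: 132.636 / 4.184 = 31.7008 cal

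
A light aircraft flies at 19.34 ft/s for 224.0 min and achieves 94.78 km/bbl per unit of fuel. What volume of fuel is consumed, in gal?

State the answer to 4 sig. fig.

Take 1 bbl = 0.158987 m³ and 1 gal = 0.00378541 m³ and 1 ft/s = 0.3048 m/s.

19.34 ft/s → 5.89483 m/s
224.0 min → 13440 s
d = v × t = 5.89483 × 13440 = 79226.5 m
94.78 km/bbl → 596149 m/m³
V = d / (distance per unit fuel) = 79226.5 / 596149 = 0.132897 m³
In gal: 0.132897 / 0.00378541 = 35.1077 gal

35.11 gal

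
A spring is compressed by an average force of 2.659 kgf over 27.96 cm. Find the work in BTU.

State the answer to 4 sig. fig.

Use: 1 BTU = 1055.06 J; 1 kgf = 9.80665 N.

0.006910 BTU

2.659 kgf × 9.80665 = 26.0759 N
27.96 cm × 0.01 = 0.2796 m
W = F × d = 26.0759 N × 0.2796 m = 7.29082 J
7.29082 J ÷ (1055.06 J/BTU) = 0.00691034 BTU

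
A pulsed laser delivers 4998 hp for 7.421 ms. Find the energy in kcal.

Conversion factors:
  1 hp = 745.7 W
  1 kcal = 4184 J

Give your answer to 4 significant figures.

4998 hp × 745.7 = 3.72701×10⁶ W
7.421 ms × 0.001 = 0.007421 s
E = P × t = 3.72701×10⁶ W × 0.007421 s = 27658.1 J
27658.1 J ÷ (4184 J/kcal) = 6.61044 kcal

6.610 kcal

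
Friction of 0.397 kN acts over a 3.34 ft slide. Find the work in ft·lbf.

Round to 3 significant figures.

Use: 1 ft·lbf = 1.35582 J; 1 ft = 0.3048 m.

0.397 kN × 1000 = 397 N
3.34 ft × 0.3048 = 1.01803 m
W = F × d = 397 N × 1.01803 m = 404.158 J
404.158 J ÷ (1.35582 J/ft·lbf) = 298.091 ft·lbf

298 ft·lbf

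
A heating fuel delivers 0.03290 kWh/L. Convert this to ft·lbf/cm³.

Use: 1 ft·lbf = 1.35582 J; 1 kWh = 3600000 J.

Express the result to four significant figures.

87.36 ft·lbf/cm³

0.03290 kWh/L × 3600000 J/kWh ÷ 0.001 m³/L = 1.1844×10⁸ J/m³
1.1844×10⁸ J/m³ ÷ 1.35582 J/ft·lbf × 10⁻⁶ m³/cm³ = 87.3567 ft·lbf/cm³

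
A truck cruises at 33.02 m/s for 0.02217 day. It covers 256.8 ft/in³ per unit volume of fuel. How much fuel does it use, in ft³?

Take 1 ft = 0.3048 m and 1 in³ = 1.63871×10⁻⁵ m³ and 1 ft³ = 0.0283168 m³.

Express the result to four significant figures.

0.4676 ft³

0.02217 day → 1915.49 s
d = v × t = 33.02 × 1915.49 = 63249.5 m
256.8 ft/in³ → 4.77648×10⁶ m/m³
V = d / (distance per unit fuel) = 63249.5 / 4.77648×10⁶ = 0.0132419 m³
In ft³: 0.0132419 / 0.0283168 = 0.467634 ft³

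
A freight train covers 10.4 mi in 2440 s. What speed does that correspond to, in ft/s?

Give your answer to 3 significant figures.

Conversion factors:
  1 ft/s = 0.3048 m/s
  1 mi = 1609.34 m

22.5 ft/s

10.4 mi × 1609.34 = 16737.1 m
v = d / t = 16737.1 m / 2440 s = 6.85947 m/s
6.85947 m/s ÷ (0.3048 m/s/ft/s) = 22.5048 ft/s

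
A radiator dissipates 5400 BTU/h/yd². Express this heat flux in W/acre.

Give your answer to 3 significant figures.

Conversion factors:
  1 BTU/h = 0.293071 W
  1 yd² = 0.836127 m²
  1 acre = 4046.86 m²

7.66×10⁶ W/acre

5400 BTU/h/yd² × 0.293071 W/BTU/h ÷ 0.836127 m²/yd² = 1892.75 W/m²
1892.75 W/m² × 4046.86 m²/acre = 7.65969×10⁶ W/acre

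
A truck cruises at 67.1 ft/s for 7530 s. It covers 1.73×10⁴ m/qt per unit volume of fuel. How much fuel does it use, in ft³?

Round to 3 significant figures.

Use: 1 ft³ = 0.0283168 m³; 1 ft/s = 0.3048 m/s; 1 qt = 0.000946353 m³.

67.1 ft/s → 20.4521 m/s
d = v × t = 20.4521 × 7530 = 154004 m
1.73×10⁴ m/qt → 1.82807×10⁷ m/m³
V = d / (distance per unit fuel) = 154004 / 1.82807×10⁷ = 0.0084244 m³
In ft³: 0.0084244 / 0.0283168 = 0.297505 ft³

0.298 ft³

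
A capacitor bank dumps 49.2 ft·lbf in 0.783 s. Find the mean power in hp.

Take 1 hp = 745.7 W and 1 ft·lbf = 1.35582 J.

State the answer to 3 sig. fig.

49.2 ft·lbf × 1.35582 → 66.7063 J
P = E / t = 66.7063 J / 0.783 s = 85.1932 W
85.1932 W ÷ (745.7 W/hp) = 0.114246 hp

0.114 hp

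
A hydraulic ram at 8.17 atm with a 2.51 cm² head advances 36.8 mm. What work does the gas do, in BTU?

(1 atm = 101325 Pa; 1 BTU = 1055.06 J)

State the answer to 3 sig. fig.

8.17 atm → 827825 Pa
2.51 cm² → 2.51×10⁻⁴ m²
F = P × A = 827825 × 2.51×10⁻⁴ = 207.784 N
36.8 mm → 0.0368 m
W = F × d = 207.784 × 0.0368 = 7.64645 J
In BTU: 7.64645 / 1055.06 = 0.00724741 BTU

0.00725 BTU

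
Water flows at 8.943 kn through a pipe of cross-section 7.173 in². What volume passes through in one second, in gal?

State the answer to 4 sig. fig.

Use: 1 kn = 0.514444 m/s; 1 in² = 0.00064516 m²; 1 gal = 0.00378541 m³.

8.943 kn × 0.514444 → 4.60067 m/s
7.173 in² × 0.00064516 → 0.00462773 m²
V = v × A × t = 4.60067 m/s × 0.00462773 m² × 1 s = 0.0212907 m³
0.0212907 m³ ÷ (0.00378541 m³/gal) = 5.62441 gal

5.624 gal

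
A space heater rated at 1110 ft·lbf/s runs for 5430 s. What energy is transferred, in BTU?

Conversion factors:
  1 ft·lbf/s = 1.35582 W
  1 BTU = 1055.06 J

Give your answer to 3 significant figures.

7750 BTU

1110 ft·lbf/s × 1.35582 → 1504.96 W
E = P × t = 1504.96 W × 5430 s = 8.17193×10⁶ J
8.17193×10⁶ J ÷ (1055.06 J/BTU) = 7745.46 BTU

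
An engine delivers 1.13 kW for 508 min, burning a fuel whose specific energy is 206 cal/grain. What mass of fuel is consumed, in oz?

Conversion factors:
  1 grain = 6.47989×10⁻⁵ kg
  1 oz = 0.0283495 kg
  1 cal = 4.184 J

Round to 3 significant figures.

1.13 kW → 1130 W
508 min → 30480 s
E = P × t = 1130 × 30480 = 3.44424×10⁷ J
206 cal/grain → 1.33012×10⁷ J/kg
m = E / e_s = 3.44424×10⁷ / 1.33012×10⁷ = 2.58942 kg
In oz: 2.58942 / 0.0283495 = 91.3392 oz

91.3 oz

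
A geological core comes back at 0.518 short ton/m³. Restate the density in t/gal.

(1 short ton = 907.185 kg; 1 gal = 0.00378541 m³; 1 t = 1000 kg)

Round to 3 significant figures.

0.00178 t/gal

0.518 short ton/m³ × 907.185 kg/short ton = 469.922 kg/m³
469.922 kg/m³ ÷ 1000 kg/t × 0.00378541 m³/gal = 0.00177885 t/gal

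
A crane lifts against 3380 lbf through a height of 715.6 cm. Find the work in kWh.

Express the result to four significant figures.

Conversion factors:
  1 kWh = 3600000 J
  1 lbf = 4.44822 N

3380 lbf × 4.44822 → 15035 N
715.6 cm × 0.01 → 7.156 m
W = F × d = 15035 N × 7.156 m = 107590 J
107590 J ÷ (3600000 J/kWh) = 0.0298861 kWh

0.02989 kWh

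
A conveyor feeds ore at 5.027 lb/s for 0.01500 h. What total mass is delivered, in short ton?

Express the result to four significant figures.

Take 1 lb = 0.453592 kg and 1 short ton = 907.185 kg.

0.1357 short ton

5.027 lb/s → 2.28021 kg/s
0.01500 h → 54 s
m = ṁ × t = 2.28021 × 54 = 123.131 kg
In short ton: 123.131 / 907.185 = 0.135729 short ton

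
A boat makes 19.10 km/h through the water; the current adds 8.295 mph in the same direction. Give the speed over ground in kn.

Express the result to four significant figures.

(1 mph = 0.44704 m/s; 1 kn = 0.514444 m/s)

17.52 kn

19.10 km/h × (1/3.6) → 5.30556 m/s
8.295 mph × 0.44704 → 3.7082 m/s
Combined: 5.30556 + 3.7082 = 9.01376 m/s
In kn: 9.01376 / 0.514444 = 17.5214 kn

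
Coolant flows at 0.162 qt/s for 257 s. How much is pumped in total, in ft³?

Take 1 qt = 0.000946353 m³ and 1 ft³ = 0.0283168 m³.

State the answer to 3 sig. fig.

1.39 ft³

0.162 qt/s → 1.53309×10⁻⁴ m³/s
V = Q × t = 1.53309×10⁻⁴ × 257 = 0.0394004 m³
In ft³: 0.0394004 / 0.0283168 = 1.39141 ft³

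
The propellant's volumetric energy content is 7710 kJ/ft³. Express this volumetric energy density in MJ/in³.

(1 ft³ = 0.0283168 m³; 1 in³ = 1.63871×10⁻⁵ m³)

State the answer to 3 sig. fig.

0.00446 MJ/in³

7710 kJ/ft³ × 1000 J/kJ ÷ 0.0283168 m³/ft³ = 2.72277×10⁸ J/m³
2.72277×10⁸ J/m³ ÷ 1000000 J/MJ × 1.63871×10⁻⁵ m³/in³ = 0.00446183 MJ/in³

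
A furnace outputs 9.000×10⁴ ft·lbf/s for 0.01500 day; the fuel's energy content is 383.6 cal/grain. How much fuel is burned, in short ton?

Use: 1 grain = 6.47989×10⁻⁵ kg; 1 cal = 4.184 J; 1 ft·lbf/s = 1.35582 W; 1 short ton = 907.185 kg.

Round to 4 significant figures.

9.000×10⁴ ft·lbf/s → 122024 W
0.01500 day → 1296 s
E = P × t = 122024 × 1296 = 1.58143×10⁸ J
383.6 cal/grain → 2.47687×10⁷ J/kg
m = E / e_s = 1.58143×10⁸ / 2.47687×10⁷ = 6.38479 kg
In short ton: 6.38479 / 907.185 = 0.00703802 short ton

0.007038 short ton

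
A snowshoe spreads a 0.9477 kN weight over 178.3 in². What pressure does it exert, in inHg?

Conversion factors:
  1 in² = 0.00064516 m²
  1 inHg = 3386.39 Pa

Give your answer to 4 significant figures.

2.433 inHg

0.9477 kN × 1000 = 947.7 N
178.3 in² × 0.00064516 = 0.115032 m²
P = F / A = 947.7 N / 0.115032 m² = 8238.58 Pa
8238.58 Pa ÷ (3386.39 Pa/inHg) = 2.43285 inHg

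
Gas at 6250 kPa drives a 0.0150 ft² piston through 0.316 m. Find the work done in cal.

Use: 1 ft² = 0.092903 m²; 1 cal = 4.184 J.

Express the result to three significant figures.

6250 kPa → 6.25×10⁶ Pa
0.0150 ft² → 0.00139354 m²
F = P × A = 6.25×10⁶ × 0.00139354 = 8709.62 N
W = F × d = 8709.62 × 0.316 = 2752.24 J
In cal: 2752.24 / 4.184 = 657.801 cal

658 cal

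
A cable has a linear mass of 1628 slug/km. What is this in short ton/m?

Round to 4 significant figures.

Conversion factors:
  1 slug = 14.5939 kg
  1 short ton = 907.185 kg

1628 slug/km × 14.5939 kg/slug ÷ 1000 m/km = 23.7589 kg/m
23.7589 kg/m ÷ 907.185 kg/short ton = 0.0261897 short ton/m

0.02619 short ton/m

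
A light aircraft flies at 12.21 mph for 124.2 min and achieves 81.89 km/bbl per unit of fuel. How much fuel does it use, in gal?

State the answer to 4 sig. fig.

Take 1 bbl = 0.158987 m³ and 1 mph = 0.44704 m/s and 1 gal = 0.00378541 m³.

20.86 gal

12.21 mph → 5.45836 m/s
124.2 min → 7452 s
d = v × t = 5.45836 × 7452 = 40675.7 m
81.89 km/bbl → 515074 m/m³
V = d / (distance per unit fuel) = 40675.7 / 515074 = 0.0789706 m³
In gal: 0.0789706 / 0.00378541 = 20.8618 gal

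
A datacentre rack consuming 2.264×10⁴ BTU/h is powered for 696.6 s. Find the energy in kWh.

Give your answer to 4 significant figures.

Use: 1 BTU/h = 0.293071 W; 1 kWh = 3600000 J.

2.264×10⁴ BTU/h × 0.293071 → 6635.13 W
E = P × t = 6635.13 W × 696.6 s = 4.62203×10⁶ J
4.62203×10⁶ J ÷ (3600000 J/kWh) = 1.2839 kWh

1.284 kWh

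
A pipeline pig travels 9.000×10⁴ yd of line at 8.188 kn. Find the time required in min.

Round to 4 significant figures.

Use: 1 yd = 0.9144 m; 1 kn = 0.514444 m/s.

9.000×10⁴ yd × 0.9144 = 82296 m
8.188 kn × 0.514444 = 4.21227 m/s
t = d / v = 82296 m / 4.21227 m/s = 19537.2 s
19537.2 s ÷ (60 s/min) = 325.62 min

325.6 min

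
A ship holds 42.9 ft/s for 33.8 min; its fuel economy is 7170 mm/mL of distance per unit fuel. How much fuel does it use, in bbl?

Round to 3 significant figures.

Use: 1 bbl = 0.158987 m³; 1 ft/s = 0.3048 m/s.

42.9 ft/s → 13.0759 m/s
33.8 min → 2028 s
d = v × t = 13.0759 × 2028 = 26517.9 m
7170 mm/mL → 7.17×10⁶ m/m³
V = d / (distance per unit fuel) = 26517.9 / 7.17×10⁶ = 0.00369845 m³
In bbl: 0.00369845 / 0.158987 = 0.0232626 bbl

0.0233 bbl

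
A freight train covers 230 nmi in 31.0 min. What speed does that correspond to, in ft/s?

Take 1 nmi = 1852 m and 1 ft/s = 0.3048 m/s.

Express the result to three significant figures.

230 nmi × 1852 → 425960 m
31.0 min × 60 → 1860 s
v = d / t = 425960 m / 1860 s = 229.011 m/s
229.011 m/s ÷ (0.3048 m/s/ft/s) = 751.348 ft/s

751 ft/s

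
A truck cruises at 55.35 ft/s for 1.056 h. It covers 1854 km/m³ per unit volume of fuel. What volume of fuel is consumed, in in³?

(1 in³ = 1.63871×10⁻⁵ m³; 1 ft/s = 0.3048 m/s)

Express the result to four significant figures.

2111 in³

55.35 ft/s → 16.8707 m/s
1.056 h → 3801.6 s
d = v × t = 16.8707 × 3801.6 = 64135.7 m
1854 km/m³ → 1.854×10⁶ m/m³
V = d / (distance per unit fuel) = 64135.7 / 1.854×10⁶ = 0.0345931 m³
In in³: 0.0345931 / 1.63871×10⁻⁵ = 2111 in³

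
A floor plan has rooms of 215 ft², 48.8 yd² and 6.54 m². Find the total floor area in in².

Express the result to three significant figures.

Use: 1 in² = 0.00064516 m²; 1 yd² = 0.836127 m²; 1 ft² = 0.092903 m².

215 ft² × 0.092903 → 19.9741 m²
48.8 yd² × 0.836127 → 40.803 m²
6.54 m² (already m²)
Sum: 19.9741 + 40.803 + 6.54 = 67.3171 m²
In in²: 67.3171 / 0.00064516 = 104342 in²

1.04×10⁵ in²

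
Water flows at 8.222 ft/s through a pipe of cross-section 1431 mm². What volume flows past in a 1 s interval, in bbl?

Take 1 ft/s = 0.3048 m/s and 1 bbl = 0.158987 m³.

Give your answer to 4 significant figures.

8.222 ft/s × 0.3048 = 2.50607 m/s
1431 mm² × 10⁻⁶ = 0.001431 m²
V = v × A × t = 2.50607 m/s × 0.001431 m² × 1 s = 0.00358619 m³
0.00358619 m³ ÷ (0.158987 m³/bbl) = 0.0225565 bbl

0.02256 bbl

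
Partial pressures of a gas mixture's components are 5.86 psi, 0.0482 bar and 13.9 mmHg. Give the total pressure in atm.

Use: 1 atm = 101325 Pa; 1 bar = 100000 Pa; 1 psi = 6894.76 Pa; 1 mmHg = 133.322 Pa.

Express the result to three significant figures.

5.86 psi × 6894.76 → 40403.3 Pa
0.0482 bar × 100000 → 4820 Pa
13.9 mmHg × 133.322 → 1853.18 Pa
Total: 40403.3 + 4820 + 1853.18 = 47076.5 Pa
In atm: 47076.5 / 101325 = 0.464609 atm

0.465 atm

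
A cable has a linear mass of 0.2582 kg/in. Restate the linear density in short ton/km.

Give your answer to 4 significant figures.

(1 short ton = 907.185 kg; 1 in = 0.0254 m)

0.2582 kg/in ÷ 0.0254 m/in = 10.1654 kg/m
10.1654 kg/m ÷ 907.185 kg/short ton × 1000 m/km = 11.2054 short ton/km

11.21 short ton/km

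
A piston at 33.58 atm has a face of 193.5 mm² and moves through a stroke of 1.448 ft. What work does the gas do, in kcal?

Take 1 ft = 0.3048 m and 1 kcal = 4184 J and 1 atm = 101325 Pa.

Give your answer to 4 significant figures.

0.06945 kcal

33.58 atm → 3.40249×10⁶ Pa
193.5 mm² → 1.935×10⁻⁴ m²
F = P × A = 3.40249×10⁶ × 1.935×10⁻⁴ = 658.382 N
1.448 ft → 0.44135 m
W = F × d = 658.382 × 0.44135 = 290.577 J
In kcal: 290.577 / 4184 = 0.0694496 kcal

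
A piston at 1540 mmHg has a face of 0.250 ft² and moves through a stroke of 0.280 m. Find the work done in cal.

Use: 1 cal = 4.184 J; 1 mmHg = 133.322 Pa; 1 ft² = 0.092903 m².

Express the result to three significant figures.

1540 mmHg → 205316 Pa
0.250 ft² → 0.0232258 m²
F = P × A = 205316 × 0.0232258 = 4768.63 N
W = F × d = 4768.63 × 0.28 = 1335.22 J
In cal: 1335.22 / 4.184 = 319.125 cal

319 cal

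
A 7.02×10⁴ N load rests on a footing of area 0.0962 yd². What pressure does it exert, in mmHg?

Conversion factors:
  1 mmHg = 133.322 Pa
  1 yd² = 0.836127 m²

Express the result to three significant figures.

0.0962 yd² × 0.836127 = 0.0804354 m²
P = F / A = 70200 N / 0.0804354 m² = 872750 Pa
872750 Pa ÷ (133.322 Pa/mmHg) = 6546.18 mmHg

6550 mmHg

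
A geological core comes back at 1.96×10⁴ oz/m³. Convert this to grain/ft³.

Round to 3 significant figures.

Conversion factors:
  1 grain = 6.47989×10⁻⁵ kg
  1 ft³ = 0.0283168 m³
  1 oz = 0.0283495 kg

2.43×10⁵ grain/ft³

1.96×10⁴ oz/m³ × 0.0283495 kg/oz = 555.65 kg/m³
555.65 kg/m³ ÷ 6.47989×10⁻⁵ kg/grain × 0.0283168 m³/ft³ = 242816 grain/ft³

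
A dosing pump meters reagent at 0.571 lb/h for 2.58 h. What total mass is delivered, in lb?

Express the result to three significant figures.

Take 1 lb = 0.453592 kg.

0.571 lb/h → 7.19447×10⁻⁵ kg/s
2.58 h → 9288 s
m = ṁ × t = 7.19447×10⁻⁵ × 9288 = 0.668222 kg
In lb: 0.668222 / 0.453592 = 1.47318 lb

1.47 lb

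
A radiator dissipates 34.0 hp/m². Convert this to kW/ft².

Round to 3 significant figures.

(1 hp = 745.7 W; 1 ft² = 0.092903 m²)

2.36 kW/ft²

34.0 hp/m² × 745.7 W/hp = 25353.8 W/m²
25353.8 W/m² ÷ 1000 W/kW × 0.092903 m²/ft² = 2.35544 kW/ft²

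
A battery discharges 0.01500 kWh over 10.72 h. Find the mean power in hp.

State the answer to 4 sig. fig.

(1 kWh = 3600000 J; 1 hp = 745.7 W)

0.01500 kWh × 3600000 = 54000 J
10.72 h × 3600 = 38592 s
P = E / t = 54000 J / 38592 s = 1.39925 W
1.39925 W ÷ (745.7 W/hp) = 0.00187642 hp

0.001876 hp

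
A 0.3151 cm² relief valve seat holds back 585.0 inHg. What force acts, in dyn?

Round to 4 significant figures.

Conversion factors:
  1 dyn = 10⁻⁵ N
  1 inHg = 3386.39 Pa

6.242×10⁶ dyn

585.0 inHg × 3386.39 → 1.98104×10⁶ Pa
0.3151 cm² × 0.0001 → 3.151×10⁻⁵ m²
F = P × A = 1.98104×10⁶ Pa × 3.151×10⁻⁵ m² = 62.4226 N
62.4226 N ÷ (10⁻⁵ N/dyn) = 6.24226×10⁶ dyn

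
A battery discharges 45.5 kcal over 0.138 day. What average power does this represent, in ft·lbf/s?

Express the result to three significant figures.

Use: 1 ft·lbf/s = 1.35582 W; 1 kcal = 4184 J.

45.5 kcal × 4184 = 190372 J
0.138 day × 86400 = 11923.2 s
P = E / t = 190372 J / 11923.2 s = 15.9665 W
15.9665 W ÷ (1.35582 W/ft·lbf/s) = 11.7763 ft·lbf/s

11.8 ft·lbf/s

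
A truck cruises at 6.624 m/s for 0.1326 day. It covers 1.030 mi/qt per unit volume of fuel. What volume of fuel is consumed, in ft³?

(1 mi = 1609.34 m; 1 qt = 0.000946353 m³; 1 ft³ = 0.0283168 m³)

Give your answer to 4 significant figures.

1.530 ft³

0.1326 day → 11456.6 s
d = v × t = 6.624 × 11456.6 = 75888.5 m
1.030 mi/qt → 1.75159×10⁶ m/m³
V = d / (distance per unit fuel) = 75888.5 / 1.75159×10⁶ = 0.0433255 m³
In ft³: 0.0433255 / 0.0283168 = 1.53003 ft³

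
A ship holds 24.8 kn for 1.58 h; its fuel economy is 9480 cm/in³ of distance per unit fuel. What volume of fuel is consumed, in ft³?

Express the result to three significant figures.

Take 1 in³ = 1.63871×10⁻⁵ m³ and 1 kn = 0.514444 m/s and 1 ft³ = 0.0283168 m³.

24.8 kn → 12.7582 m/s
1.58 h → 5688 s
d = v × t = 12.7582 × 5688 = 72568.6 m
9480 cm/in³ → 5.78504×10⁶ m/m³
V = d / (distance per unit fuel) = 72568.6 / 5.78504×10⁶ = 0.0125442 m³
In ft³: 0.0125442 / 0.0283168 = 0.442995 ft³

0.443 ft³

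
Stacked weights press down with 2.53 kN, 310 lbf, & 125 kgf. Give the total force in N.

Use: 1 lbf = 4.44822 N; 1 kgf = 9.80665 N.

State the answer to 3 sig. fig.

5130 N

2.53 kN × 1000 = 2530 N
310 lbf × 4.44822 = 1378.95 N
125 kgf × 9.80665 = 1225.83 N
Combined: 2530 + 1378.95 + 1225.83 = 5134.78 N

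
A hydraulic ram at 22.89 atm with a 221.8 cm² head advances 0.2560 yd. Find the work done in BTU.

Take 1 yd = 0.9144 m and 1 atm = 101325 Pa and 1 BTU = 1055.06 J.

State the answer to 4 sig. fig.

22.89 atm → 2.31933×10⁶ Pa
221.8 cm² → 0.02218 m²
F = P × A = 2.31933×10⁶ × 0.02218 = 51442.7 N
0.2560 yd → 0.234086 m
W = F × d = 51442.7 × 0.234086 = 12042 J
In BTU: 12042 / 1055.06 = 11.4136 BTU

11.41 BTU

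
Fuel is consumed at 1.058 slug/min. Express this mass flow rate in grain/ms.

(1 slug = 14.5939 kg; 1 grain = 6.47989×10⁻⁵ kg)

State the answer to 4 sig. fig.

1.058 slug/min × 14.5939 kg/slug ÷ 60 s/min = 0.257339 kg/s
0.257339 kg/s ÷ 6.47989×10⁻⁵ kg/grain × 0.001 s/ms = 3.97135 grain/ms

3.971 grain/ms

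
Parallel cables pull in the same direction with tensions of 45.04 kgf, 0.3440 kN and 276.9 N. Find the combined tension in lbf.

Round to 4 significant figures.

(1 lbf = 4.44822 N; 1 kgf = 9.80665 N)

238.9 lbf

45.04 kgf × 9.80665 → 441.692 N
0.3440 kN × 1000 → 344 N
276.9 N (already N)
Sum: 441.692 + 344 + 276.9 = 1062.59 N
In lbf: 1062.59 / 4.44822 = 238.88 lbf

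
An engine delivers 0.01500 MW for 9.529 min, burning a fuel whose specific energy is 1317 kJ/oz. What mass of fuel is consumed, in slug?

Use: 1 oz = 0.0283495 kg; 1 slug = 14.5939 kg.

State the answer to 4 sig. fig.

0.01500 MW → 15000 W
9.529 min → 571.74 s
E = P × t = 15000 × 571.74 = 8.5761×10⁶ J
1317 kJ/oz → 4.64558×10⁷ J/kg
m = E / e_s = 8.5761×10⁶ / 4.64558×10⁷ = 0.184608 kg
In slug: 0.184608 / 14.5939 = 0.0126497 slug

0.01265 slug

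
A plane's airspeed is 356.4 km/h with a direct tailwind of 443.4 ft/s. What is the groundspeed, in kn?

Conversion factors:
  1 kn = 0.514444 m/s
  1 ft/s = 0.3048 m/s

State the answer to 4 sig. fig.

356.4 km/h × (1/3.6) = 99 m/s
443.4 ft/s × 0.3048 = 135.148 m/s
Sum: 99 + 135.148 = 234.148 m/s
In kn: 234.148 / 0.514444 = 455.148 kn

455.1 kn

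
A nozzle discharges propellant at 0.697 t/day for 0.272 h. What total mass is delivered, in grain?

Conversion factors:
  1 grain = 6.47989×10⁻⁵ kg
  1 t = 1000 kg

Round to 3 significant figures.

1.22×10⁵ grain

0.697 t/day → 0.00806713 kg/s
0.272 h → 979.2 s
m = ṁ × t = 0.00806713 × 979.2 = 7.89933 kg
In grain: 7.89933 / 6.47989×10⁻⁵ = 121905 grain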